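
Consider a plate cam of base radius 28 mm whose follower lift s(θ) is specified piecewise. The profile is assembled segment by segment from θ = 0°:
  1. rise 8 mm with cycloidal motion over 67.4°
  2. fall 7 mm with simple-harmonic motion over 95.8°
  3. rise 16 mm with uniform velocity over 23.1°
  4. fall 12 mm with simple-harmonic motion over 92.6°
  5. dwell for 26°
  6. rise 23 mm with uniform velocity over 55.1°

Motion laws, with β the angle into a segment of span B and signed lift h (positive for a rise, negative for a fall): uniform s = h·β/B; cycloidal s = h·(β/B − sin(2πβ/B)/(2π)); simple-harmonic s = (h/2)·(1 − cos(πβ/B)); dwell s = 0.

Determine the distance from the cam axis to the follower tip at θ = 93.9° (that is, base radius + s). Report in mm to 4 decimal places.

seg 1 [0°–67.4°] cycloidal, h=8: full span → s += 8 → s = 8.0000
seg 2 [67.4°–163.2°] simple-harmonic, h=-7: θ=93.9° here. β=26.5, B=95.8. -7/2·(1 − cos(π·0.2766)) = -1.2405 → s = 6.7595
radial distance = base radius + s = 28 + 6.7595 = 34.7595

34.7595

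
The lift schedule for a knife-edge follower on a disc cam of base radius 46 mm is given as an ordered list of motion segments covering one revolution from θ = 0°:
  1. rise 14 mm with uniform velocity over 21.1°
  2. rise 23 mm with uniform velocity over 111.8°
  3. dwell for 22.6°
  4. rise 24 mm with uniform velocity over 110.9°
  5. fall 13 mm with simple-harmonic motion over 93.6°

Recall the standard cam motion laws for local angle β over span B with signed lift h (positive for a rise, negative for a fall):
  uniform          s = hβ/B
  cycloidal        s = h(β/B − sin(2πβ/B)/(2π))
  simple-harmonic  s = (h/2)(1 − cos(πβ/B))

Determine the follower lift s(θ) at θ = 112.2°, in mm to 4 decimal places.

seg 1 [0°–21.1°] uniform, h=14: full span → s += 14 → s = 14.0000
seg 2 [21.1°–132.9°] uniform, h=23: θ=112.2° here. β=91.1, B=111.8. 23·91.1/111.8 = 18.7415 → s = 32.7415

32.7415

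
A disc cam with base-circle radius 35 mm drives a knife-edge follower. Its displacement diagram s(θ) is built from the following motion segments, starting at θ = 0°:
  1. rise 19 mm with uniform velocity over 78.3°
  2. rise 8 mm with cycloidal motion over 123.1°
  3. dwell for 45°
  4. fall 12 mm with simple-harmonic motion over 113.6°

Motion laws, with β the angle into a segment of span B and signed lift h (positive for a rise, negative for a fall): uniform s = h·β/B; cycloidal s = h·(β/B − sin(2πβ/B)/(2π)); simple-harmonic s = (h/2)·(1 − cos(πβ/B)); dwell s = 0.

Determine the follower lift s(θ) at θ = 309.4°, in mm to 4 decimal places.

seg 1 [0°–78.3°] uniform, h=19: full span → s += 19 → s = 19.0000
seg 2 [78.3°–201.4°] cycloidal, h=8: full span → s += 8 → s = 27.0000
seg 3 [201.4°–246.4°] dwell: s stays 27.0000
seg 4 [246.4°–360°] simple-harmonic, h=-12: θ=309.4° here. β=63, B=113.6. -12/2·(1 − cos(π·0.5546)) = -7.0237 → s = 19.9763

19.9763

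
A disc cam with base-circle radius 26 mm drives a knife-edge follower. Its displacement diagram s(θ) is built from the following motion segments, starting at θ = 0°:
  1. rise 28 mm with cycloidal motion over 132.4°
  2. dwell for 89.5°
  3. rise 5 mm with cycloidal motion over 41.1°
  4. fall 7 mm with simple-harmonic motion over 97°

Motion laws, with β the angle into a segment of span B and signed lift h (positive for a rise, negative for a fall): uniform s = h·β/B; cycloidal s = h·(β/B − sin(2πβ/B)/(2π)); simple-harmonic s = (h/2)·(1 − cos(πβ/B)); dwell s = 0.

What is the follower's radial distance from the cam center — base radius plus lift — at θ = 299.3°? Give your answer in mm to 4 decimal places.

seg 1 [0°–132.4°] cycloidal, h=28: full span → s += 28 → s = 28.0000
seg 2 [132.4°–221.9°] dwell: s stays 28.0000
seg 3 [221.9°–263°] cycloidal, h=5: full span → s += 5 → s = 33.0000
seg 4 [263°–360°] simple-harmonic, h=-7: θ=299.3° here. β=36.3, B=97. -7/2·(1 − cos(π·0.3742)) = -2.1528 → s = 30.8472
radial distance = base radius + s = 26 + 30.8472 = 56.8472

56.8472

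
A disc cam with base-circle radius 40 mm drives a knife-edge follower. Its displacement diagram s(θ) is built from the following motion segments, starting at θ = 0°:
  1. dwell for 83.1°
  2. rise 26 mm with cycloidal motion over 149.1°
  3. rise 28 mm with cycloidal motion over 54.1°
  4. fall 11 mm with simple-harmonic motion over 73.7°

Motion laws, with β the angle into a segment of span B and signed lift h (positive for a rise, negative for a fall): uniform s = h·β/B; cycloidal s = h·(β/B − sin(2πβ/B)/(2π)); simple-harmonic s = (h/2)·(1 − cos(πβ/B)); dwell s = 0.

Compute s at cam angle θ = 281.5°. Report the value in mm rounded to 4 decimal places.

seg 1 [0°–83.1°] dwell: s stays 0.0000
seg 2 [83.1°–232.2°] cycloidal, h=26: full span → s += 26 → s = 26.0000
seg 3 [232.2°–286.3°] cycloidal, h=28: θ=281.5° here. β=49.3, B=54.1. 28·(0.9113 − sin(2π·0.9113)/(2π)) = 27.8733 → s = 53.8733

53.8733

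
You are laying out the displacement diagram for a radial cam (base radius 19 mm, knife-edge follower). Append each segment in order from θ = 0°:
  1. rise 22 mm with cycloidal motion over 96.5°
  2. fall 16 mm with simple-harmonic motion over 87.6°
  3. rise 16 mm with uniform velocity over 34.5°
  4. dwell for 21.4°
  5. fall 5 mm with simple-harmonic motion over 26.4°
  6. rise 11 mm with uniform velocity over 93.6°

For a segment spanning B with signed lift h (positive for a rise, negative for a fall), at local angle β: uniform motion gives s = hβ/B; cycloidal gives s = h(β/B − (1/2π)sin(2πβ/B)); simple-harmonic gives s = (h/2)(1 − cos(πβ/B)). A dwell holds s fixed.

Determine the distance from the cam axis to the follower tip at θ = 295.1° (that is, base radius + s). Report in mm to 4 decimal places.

seg 1 [0°–96.5°] cycloidal, h=22: full span → s += 22 → s = 22.0000
seg 2 [96.5°–184.1°] simple-harmonic, h=-16: full span → s += -16 → s = 6.0000
seg 3 [184.1°–218.6°] uniform, h=16: full span → s += 16 → s = 22.0000
seg 4 [218.6°–240°] dwell: s stays 22.0000
seg 5 [240°–266.4°] simple-harmonic, h=-5: full span → s += -5 → s = 17.0000
seg 6 [266.4°–360°] uniform, h=11: θ=295.1° here. β=28.7, B=93.6. 11·28.7/93.6 = 3.3729 → s = 20.3729
radial distance = base radius + s = 19 + 20.3729 = 39.3729

39.3729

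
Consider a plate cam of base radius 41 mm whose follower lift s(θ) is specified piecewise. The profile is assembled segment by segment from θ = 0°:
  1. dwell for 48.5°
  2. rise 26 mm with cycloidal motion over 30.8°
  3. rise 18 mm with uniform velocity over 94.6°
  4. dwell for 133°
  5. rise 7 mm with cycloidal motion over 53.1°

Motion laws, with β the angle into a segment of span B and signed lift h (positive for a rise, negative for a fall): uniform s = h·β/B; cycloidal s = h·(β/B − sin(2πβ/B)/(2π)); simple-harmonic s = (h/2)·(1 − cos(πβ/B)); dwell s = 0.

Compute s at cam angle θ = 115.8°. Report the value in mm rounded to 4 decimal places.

seg 1 [0°–48.5°] dwell: s stays 0.0000
seg 2 [48.5°–79.3°] cycloidal, h=26: full span → s += 26 → s = 26.0000
seg 3 [79.3°–173.9°] uniform, h=18: θ=115.8° here. β=36.5, B=94.6. 18·36.5/94.6 = 6.9450 → s = 32.9450

32.9450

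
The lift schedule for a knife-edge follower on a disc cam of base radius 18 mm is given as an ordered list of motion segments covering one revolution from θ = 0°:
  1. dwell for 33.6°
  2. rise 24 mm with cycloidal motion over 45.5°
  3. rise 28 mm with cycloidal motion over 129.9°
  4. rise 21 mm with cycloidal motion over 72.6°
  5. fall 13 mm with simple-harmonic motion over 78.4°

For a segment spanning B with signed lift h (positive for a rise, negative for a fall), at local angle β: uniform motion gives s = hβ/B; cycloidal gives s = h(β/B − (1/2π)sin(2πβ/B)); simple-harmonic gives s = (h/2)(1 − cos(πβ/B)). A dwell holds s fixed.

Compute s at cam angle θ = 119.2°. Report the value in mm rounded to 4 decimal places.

seg 1 [0°–33.6°] dwell: s stays 0.0000
seg 2 [33.6°–79.1°] cycloidal, h=24: full span → s += 24 → s = 24.0000
seg 3 [79.1°–209°] cycloidal, h=28: θ=119.2° here. β=40.1, B=129.9. 28·(0.3087 − sin(2π·0.3087)/(2π)) = 4.4869 → s = 28.4869

28.4869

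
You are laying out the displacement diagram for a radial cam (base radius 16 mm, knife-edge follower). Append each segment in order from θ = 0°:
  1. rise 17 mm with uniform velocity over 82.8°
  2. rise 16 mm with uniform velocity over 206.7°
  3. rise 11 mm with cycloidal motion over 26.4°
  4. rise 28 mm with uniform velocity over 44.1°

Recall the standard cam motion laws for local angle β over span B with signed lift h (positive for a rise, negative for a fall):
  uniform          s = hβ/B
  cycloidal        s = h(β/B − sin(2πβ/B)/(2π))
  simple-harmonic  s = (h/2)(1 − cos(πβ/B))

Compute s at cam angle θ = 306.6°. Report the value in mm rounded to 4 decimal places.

seg 1 [0°–82.8°] uniform, h=17: full span → s += 17 → s = 17.0000
seg 2 [82.8°–289.5°] uniform, h=16: full span → s += 16 → s = 33.0000
seg 3 [289.5°–315.9°] cycloidal, h=11: θ=306.6° here. β=17.1, B=26.4. 11·(0.6477 − sin(2π·0.6477)/(2π)) = 8.5265 → s = 41.5265

41.5265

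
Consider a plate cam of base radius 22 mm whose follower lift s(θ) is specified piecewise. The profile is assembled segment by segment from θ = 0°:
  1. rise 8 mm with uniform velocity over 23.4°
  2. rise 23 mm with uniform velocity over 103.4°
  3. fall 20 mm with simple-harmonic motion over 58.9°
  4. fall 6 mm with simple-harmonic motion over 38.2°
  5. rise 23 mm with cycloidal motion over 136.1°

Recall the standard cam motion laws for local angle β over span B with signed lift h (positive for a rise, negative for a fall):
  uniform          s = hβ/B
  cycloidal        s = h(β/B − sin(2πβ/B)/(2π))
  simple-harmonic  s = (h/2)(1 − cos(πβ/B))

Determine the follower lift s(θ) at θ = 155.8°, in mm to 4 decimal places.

seg 1 [0°–23.4°] uniform, h=8: full span → s += 8 → s = 8.0000
seg 2 [23.4°–126.8°] uniform, h=23: full span → s += 23 → s = 31.0000
seg 3 [126.8°–185.7°] simple-harmonic, h=-20: θ=155.8° here. β=29, B=58.9. -20/2·(1 − cos(π·0.4924)) = -9.7600 → s = 21.2400

21.2400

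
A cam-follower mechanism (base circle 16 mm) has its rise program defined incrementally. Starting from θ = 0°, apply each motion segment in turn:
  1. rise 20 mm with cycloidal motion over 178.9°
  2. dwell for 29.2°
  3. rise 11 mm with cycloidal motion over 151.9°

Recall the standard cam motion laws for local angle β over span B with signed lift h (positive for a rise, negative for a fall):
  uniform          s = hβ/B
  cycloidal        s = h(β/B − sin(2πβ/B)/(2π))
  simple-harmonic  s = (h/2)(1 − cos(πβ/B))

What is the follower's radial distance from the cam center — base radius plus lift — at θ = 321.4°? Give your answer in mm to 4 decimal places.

seg 1 [0°–178.9°] cycloidal, h=20: full span → s += 20 → s = 20.0000
seg 2 [178.9°–208.1°] dwell: s stays 20.0000
seg 3 [208.1°–360°] cycloidal, h=11: θ=321.4° here. β=113.3, B=151.9. 11·(0.7459 − sin(2π·0.7459)/(2π)) = 9.9549 → s = 29.9549
radial distance = base radius + s = 16 + 29.9549 = 45.9549

45.9549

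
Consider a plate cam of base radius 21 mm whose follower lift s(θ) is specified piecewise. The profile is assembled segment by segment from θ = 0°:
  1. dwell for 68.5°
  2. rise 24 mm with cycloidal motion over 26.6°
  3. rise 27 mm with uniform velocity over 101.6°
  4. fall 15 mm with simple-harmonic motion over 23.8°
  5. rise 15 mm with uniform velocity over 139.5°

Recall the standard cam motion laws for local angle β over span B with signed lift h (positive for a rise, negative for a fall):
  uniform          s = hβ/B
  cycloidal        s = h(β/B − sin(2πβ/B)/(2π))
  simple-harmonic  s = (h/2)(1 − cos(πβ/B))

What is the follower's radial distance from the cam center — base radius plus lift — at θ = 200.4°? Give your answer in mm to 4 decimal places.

seg 1 [0°–68.5°] dwell: s stays 0.0000
seg 2 [68.5°–95.1°] cycloidal, h=24: full span → s += 24 → s = 24.0000
seg 3 [95.1°–196.7°] uniform, h=27: full span → s += 27 → s = 51.0000
seg 4 [196.7°–220.5°] simple-harmonic, h=-15: θ=200.4° here. β=3.7, B=23.8. -15/2·(1 − cos(π·0.1555)) = -0.8769 → s = 50.1231
radial distance = base radius + s = 21 + 50.1231 = 71.1231

71.1231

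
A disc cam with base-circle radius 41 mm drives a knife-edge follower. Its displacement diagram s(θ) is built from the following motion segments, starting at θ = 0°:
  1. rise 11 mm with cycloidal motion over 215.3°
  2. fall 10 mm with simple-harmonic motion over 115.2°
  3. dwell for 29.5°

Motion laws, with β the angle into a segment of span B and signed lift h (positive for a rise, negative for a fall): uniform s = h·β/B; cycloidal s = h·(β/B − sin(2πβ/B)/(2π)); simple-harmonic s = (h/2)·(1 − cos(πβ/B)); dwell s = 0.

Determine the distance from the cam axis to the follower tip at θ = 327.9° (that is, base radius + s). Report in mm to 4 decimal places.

seg 1 [0°–215.3°] cycloidal, h=11: full span → s += 11 → s = 11.0000
seg 2 [215.3°–330.5°] simple-harmonic, h=-10: θ=327.9° here. β=112.6, B=115.2. -10/2·(1 − cos(π·0.9774)) = -9.9874 → s = 1.0126
radial distance = base radius + s = 41 + 1.0126 = 42.0126

42.0126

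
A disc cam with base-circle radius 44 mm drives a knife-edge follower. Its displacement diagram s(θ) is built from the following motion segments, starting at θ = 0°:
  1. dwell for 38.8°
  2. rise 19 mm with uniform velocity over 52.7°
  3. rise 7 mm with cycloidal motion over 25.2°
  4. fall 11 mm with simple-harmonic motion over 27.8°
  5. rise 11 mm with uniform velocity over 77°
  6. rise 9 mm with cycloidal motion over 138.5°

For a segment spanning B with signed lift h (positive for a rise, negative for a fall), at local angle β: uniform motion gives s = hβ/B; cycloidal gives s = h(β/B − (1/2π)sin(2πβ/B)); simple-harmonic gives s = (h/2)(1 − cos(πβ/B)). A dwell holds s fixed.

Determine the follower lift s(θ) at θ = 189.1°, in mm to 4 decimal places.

seg 1 [0°–38.8°] dwell: s stays 0.0000
seg 2 [38.8°–91.5°] uniform, h=19: full span → s += 19 → s = 19.0000
seg 3 [91.5°–116.7°] cycloidal, h=7: full span → s += 7 → s = 26.0000
seg 4 [116.7°–144.5°] simple-harmonic, h=-11: full span → s += -11 → s = 15.0000
seg 5 [144.5°–221.5°] uniform, h=11: θ=189.1° here. β=44.6, B=77. 11·44.6/77 = 6.3714 → s = 21.3714

21.3714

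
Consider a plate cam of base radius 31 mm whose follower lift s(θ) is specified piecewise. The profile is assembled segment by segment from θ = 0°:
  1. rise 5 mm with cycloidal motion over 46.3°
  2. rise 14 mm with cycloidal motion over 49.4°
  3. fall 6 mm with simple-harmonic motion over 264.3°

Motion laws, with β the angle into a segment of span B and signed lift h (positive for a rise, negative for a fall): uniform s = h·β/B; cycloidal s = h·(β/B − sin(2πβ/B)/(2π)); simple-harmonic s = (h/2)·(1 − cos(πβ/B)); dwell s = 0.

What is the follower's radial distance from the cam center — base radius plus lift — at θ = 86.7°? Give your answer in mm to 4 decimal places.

seg 1 [0°–46.3°] cycloidal, h=5: full span → s += 5 → s = 5.0000
seg 2 [46.3°–95.7°] cycloidal, h=14: θ=86.7° here. β=40.4, B=49.4. 14·(0.8178 − sin(2π·0.8178)/(2π)) = 13.4783 → s = 18.4783
radial distance = base radius + s = 31 + 18.4783 = 49.4783

49.4783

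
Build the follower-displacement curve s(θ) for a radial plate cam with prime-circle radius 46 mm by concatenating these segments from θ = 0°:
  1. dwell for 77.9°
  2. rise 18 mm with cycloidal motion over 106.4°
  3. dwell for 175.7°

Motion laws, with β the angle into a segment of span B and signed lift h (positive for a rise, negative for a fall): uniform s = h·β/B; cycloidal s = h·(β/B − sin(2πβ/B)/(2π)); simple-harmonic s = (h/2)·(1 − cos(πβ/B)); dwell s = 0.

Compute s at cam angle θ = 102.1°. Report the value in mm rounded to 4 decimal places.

seg 1 [0°–77.9°] dwell: s stays 0.0000
seg 2 [77.9°–184.3°] cycloidal, h=18: θ=102.1° here. β=24.2, B=106.4. 18·(0.2274 − sin(2π·0.2274)/(2π)) = 1.2579 → s = 1.2579

1.2579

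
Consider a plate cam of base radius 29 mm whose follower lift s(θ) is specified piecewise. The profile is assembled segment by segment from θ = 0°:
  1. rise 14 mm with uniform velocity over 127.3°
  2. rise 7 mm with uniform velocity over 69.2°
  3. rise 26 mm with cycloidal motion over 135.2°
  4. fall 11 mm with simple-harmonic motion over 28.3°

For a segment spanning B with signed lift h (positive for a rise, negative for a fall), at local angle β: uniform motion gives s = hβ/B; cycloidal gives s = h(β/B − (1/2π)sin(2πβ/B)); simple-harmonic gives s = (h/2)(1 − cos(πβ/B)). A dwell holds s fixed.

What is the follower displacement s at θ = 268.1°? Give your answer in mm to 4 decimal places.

seg 1 [0°–127.3°] uniform, h=14: full span → s += 14 → s = 14.0000
seg 2 [127.3°–196.5°] uniform, h=7: full span → s += 7 → s = 21.0000
seg 3 [196.5°–331.7°] cycloidal, h=26: θ=268.1° here. β=71.6, B=135.2. 26·(0.5296 − sin(2π·0.5296)/(2π)) = 14.5340 → s = 35.5340

35.5340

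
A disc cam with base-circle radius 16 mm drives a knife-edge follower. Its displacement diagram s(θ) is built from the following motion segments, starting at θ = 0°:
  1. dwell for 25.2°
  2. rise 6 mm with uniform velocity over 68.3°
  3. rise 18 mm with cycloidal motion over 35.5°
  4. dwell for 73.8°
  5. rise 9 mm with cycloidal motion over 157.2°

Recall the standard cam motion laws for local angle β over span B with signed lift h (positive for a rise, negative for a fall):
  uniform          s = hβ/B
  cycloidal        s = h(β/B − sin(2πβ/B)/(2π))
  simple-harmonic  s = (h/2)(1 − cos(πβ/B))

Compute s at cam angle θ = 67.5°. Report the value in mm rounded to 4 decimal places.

seg 1 [0°–25.2°] dwell: s stays 0.0000
seg 2 [25.2°–93.5°] uniform, h=6: θ=67.5° here. β=42.3, B=68.3. 6·42.3/68.3 = 3.7160 → s = 3.7160

3.7160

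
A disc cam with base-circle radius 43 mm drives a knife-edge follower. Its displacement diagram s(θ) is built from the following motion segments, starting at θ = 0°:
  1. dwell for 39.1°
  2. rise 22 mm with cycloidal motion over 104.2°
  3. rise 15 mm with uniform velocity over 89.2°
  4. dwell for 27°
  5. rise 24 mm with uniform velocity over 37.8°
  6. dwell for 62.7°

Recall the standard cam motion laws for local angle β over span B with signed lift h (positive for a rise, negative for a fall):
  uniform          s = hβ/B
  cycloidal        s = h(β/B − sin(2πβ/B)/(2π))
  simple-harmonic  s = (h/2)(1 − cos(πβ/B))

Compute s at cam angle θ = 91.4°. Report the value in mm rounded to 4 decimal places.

seg 1 [0°–39.1°] dwell: s stays 0.0000
seg 2 [39.1°–143.3°] cycloidal, h=22: θ=91.4° here. β=52.3, B=104.2. 22·(0.5019 − sin(2π·0.5019)/(2π)) = 11.0845 → s = 11.0845

11.0845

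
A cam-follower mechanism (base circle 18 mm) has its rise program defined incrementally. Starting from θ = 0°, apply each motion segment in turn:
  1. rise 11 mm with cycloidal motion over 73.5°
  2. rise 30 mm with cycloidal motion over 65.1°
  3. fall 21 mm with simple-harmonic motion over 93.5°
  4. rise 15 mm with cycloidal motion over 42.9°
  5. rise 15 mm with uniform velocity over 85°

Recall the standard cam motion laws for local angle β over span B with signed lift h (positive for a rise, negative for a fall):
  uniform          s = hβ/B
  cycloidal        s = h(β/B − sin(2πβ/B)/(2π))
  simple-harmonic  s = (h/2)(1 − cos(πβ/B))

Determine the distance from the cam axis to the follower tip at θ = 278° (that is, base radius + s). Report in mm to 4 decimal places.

seg 1 [0°–73.5°] cycloidal, h=11: full span → s += 11 → s = 11.0000
seg 2 [73.5°–138.6°] cycloidal, h=30: full span → s += 30 → s = 41.0000
seg 3 [138.6°–232.1°] simple-harmonic, h=-21: full span → s += -21 → s = 20.0000
seg 4 [232.1°–275°] cycloidal, h=15: full span → s += 15 → s = 35.0000
seg 5 [275°–360°] uniform, h=15: θ=278° here. β=3, B=85. 15·3/85 = 0.5294 → s = 35.5294
radial distance = base radius + s = 18 + 35.5294 = 53.5294

53.5294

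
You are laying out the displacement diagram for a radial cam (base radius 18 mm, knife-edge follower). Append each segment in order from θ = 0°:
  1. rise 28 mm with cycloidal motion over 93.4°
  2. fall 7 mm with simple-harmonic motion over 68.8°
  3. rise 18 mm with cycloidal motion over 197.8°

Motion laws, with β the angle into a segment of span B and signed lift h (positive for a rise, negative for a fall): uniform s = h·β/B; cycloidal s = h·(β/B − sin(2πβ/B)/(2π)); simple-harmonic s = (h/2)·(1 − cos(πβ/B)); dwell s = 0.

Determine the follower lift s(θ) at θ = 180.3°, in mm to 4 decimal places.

seg 1 [0°–93.4°] cycloidal, h=28: full span → s += 28 → s = 28.0000
seg 2 [93.4°–162.2°] simple-harmonic, h=-7: full span → s += -7 → s = 21.0000
seg 3 [162.2°–360°] cycloidal, h=18: θ=180.3° here. β=18.1, B=197.8. 18·(0.0915 − sin(2π·0.0915)/(2π)) = 0.0893 → s = 21.0893

21.0893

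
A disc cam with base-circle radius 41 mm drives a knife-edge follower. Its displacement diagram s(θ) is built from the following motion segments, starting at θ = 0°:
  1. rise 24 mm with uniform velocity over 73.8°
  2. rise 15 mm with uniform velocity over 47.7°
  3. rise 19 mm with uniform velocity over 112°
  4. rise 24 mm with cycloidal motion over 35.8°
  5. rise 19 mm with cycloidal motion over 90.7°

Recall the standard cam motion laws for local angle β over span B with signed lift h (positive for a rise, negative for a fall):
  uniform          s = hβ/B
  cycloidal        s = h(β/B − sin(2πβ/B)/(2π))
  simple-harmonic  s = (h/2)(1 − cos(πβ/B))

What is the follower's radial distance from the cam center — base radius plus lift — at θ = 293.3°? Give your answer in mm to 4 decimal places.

seg 1 [0°–73.8°] uniform, h=24: full span → s += 24 → s = 24.0000
seg 2 [73.8°–121.5°] uniform, h=15: full span → s += 15 → s = 39.0000
seg 3 [121.5°–233.5°] uniform, h=19: full span → s += 19 → s = 58.0000
seg 4 [233.5°–269.3°] cycloidal, h=24: full span → s += 24 → s = 82.0000
seg 5 [269.3°–360°] cycloidal, h=19: θ=293.3° here. β=24, B=90.7. 19·(0.2646 − sin(2π·0.2646)/(2π)) = 2.0163 → s = 84.0163
radial distance = base radius + s = 41 + 84.0163 = 125.0163

125.0163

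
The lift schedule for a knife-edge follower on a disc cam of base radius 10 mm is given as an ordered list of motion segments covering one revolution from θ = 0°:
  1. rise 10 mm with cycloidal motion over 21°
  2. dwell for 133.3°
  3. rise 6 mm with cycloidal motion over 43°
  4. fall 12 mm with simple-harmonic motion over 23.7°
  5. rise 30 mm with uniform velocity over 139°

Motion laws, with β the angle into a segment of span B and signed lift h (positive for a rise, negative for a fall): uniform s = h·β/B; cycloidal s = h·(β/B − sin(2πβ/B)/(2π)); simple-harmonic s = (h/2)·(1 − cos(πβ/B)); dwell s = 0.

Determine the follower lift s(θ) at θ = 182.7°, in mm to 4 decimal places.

seg 1 [0°–21°] cycloidal, h=10: full span → s += 10 → s = 10.0000
seg 2 [21°–154.3°] dwell: s stays 10.0000
seg 3 [154.3°–197.3°] cycloidal, h=6: θ=182.7° here. β=28.4, B=43. 6·(0.6605 − sin(2π·0.6605)/(2π)) = 4.7706 → s = 14.7706

14.7706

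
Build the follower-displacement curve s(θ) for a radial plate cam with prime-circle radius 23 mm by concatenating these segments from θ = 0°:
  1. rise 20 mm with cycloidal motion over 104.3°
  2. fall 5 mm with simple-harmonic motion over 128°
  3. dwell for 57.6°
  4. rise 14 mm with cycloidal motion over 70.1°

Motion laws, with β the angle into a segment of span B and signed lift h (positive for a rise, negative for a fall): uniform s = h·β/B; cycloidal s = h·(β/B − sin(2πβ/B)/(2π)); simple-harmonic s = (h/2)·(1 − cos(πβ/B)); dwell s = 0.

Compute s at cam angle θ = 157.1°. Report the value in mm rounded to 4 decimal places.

seg 1 [0°–104.3°] cycloidal, h=20: full span → s += 20 → s = 20.0000
seg 2 [104.3°–232.3°] simple-harmonic, h=-5: θ=157.1° here. β=52.8, B=128. -5/2·(1 − cos(π·0.4125)) = -1.8214 → s = 18.1786

18.1786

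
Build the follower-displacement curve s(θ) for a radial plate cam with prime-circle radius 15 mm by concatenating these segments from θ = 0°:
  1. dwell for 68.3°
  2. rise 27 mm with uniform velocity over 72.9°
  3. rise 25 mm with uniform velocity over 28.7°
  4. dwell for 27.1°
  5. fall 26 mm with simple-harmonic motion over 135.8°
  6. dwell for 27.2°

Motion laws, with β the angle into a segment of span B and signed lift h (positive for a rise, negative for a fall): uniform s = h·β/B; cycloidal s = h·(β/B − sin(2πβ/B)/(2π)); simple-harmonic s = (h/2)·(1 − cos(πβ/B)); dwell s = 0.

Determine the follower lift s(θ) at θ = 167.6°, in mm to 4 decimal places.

seg 1 [0°–68.3°] dwell: s stays 0.0000
seg 2 [68.3°–141.2°] uniform, h=27: full span → s += 27 → s = 27.0000
seg 3 [141.2°–169.9°] uniform, h=25: θ=167.6° here. β=26.4, B=28.7. 25·26.4/28.7 = 22.9965 → s = 49.9965

49.9965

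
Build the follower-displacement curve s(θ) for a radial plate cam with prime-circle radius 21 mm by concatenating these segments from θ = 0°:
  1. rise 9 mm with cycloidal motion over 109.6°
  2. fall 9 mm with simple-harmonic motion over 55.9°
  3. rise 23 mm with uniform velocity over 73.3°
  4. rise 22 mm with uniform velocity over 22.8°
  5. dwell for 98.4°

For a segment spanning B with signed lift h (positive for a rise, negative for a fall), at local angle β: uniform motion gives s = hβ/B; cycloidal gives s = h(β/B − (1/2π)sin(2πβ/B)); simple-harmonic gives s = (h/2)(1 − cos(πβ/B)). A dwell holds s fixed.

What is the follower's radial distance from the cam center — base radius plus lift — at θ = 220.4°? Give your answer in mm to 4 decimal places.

seg 1 [0°–109.6°] cycloidal, h=9: full span → s += 9 → s = 9.0000
seg 2 [109.6°–165.5°] simple-harmonic, h=-9: full span → s += -9 → s = 0.0000
seg 3 [165.5°–238.8°] uniform, h=23: θ=220.4° here. β=54.9, B=73.3. 23·54.9/73.3 = 17.2265 → s = 17.2265
radial distance = base radius + s = 21 + 17.2265 = 38.2265

38.2265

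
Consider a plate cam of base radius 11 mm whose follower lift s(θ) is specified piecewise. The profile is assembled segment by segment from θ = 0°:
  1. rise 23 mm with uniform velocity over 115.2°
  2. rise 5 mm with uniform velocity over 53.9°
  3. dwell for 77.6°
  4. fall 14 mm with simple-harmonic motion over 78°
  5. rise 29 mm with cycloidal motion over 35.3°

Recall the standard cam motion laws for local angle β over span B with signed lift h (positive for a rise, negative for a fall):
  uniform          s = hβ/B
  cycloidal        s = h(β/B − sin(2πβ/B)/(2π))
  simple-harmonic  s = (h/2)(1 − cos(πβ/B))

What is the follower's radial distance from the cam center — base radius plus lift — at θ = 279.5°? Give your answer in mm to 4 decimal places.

seg 1 [0°–115.2°] uniform, h=23: full span → s += 23 → s = 23.0000
seg 2 [115.2°–169.1°] uniform, h=5: full span → s += 5 → s = 28.0000
seg 3 [169.1°–246.7°] dwell: s stays 28.0000
seg 4 [246.7°–324.7°] simple-harmonic, h=-14: θ=279.5° here. β=32.8, B=78. -14/2·(1 − cos(π·0.4205)) = -5.2701 → s = 22.7299
radial distance = base radius + s = 11 + 22.7299 = 33.7299

33.7299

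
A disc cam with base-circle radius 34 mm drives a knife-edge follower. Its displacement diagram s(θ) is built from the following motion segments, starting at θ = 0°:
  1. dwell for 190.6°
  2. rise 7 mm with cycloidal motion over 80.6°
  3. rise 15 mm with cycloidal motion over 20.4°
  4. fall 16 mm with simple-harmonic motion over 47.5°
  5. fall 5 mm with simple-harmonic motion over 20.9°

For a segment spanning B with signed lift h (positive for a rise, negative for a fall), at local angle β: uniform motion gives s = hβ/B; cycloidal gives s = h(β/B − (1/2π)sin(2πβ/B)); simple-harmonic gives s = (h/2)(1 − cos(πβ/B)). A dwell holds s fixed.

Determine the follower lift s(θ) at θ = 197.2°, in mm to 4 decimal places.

seg 1 [0°–190.6°] dwell: s stays 0.0000
seg 2 [190.6°–271.2°] cycloidal, h=7: θ=197.2° here. β=6.6, B=80.6. 7·(0.0819 − sin(2π·0.0819)/(2π)) = 0.0250 → s = 0.0250

0.0250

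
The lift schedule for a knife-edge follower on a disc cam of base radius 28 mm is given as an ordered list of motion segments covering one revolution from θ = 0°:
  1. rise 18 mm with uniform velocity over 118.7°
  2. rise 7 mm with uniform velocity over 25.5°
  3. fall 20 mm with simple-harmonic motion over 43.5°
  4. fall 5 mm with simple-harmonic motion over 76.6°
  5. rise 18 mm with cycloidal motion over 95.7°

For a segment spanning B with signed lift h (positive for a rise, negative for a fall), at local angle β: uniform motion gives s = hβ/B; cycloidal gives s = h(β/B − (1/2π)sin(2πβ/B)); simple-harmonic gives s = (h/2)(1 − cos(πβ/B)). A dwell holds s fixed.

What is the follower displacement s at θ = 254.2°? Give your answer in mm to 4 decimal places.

seg 1 [0°–118.7°] uniform, h=18: full span → s += 18 → s = 18.0000
seg 2 [118.7°–144.2°] uniform, h=7: full span → s += 7 → s = 25.0000
seg 3 [144.2°–187.7°] simple-harmonic, h=-20: full span → s += -20 → s = 5.0000
seg 4 [187.7°–264.3°] simple-harmonic, h=-5: θ=254.2° here. β=66.5, B=76.6. -5/2·(1 − cos(π·0.8681)) = -4.7886 → s = 0.2114

0.2114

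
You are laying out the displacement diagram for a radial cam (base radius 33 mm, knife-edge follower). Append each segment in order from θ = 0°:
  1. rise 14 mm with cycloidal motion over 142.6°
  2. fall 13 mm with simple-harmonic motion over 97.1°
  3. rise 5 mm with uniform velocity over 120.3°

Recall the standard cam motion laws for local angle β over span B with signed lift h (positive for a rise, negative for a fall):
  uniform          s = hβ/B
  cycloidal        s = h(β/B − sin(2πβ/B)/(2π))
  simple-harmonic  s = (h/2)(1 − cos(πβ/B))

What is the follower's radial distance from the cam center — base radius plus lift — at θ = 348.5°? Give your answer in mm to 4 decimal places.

seg 1 [0°–142.6°] cycloidal, h=14: full span → s += 14 → s = 14.0000
seg 2 [142.6°–239.7°] simple-harmonic, h=-13: full span → s += -13 → s = 1.0000
seg 3 [239.7°–360°] uniform, h=5: θ=348.5° here. β=108.8, B=120.3. 5·108.8/120.3 = 4.5220 → s = 5.5220
radial distance = base radius + s = 33 + 5.5220 = 38.5220

38.5220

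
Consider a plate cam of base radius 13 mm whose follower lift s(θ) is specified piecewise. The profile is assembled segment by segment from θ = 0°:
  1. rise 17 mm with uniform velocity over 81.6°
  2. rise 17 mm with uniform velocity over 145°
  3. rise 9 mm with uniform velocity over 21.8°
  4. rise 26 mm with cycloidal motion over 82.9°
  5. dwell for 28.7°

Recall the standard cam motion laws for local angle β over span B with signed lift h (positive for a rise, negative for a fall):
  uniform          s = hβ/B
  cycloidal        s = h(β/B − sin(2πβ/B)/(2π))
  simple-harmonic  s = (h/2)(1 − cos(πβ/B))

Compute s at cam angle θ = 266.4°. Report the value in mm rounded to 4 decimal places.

seg 1 [0°–81.6°] uniform, h=17: full span → s += 17 → s = 17.0000
seg 2 [81.6°–226.6°] uniform, h=17: full span → s += 17 → s = 34.0000
seg 3 [226.6°–248.4°] uniform, h=9: full span → s += 9 → s = 43.0000
seg 4 [248.4°–331.3°] cycloidal, h=26: θ=266.4° here. β=18, B=82.9. 26·(0.2171 − sin(2π·0.2171)/(2π)) = 1.5953 → s = 44.5953

44.5953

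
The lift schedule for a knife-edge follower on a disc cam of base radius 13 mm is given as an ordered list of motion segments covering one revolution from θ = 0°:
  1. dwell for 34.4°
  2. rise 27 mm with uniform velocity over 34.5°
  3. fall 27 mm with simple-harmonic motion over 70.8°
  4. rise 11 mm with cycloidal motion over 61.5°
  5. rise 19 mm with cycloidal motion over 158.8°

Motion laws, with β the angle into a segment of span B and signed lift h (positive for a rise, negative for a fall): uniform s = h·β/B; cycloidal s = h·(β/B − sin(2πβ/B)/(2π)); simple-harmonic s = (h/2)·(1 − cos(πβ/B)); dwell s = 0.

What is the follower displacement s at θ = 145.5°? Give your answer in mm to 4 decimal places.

seg 1 [0°–34.4°] dwell: s stays 0.0000
seg 2 [34.4°–68.9°] uniform, h=27: full span → s += 27 → s = 27.0000
seg 3 [68.9°–139.7°] simple-harmonic, h=-27: full span → s += -27 → s = 0.0000
seg 4 [139.7°–201.2°] cycloidal, h=11: θ=145.5° here. β=5.8, B=61.5. 11·(0.0943 − sin(2π·0.0943)/(2π)) = 0.0597 → s = 0.0597

0.0597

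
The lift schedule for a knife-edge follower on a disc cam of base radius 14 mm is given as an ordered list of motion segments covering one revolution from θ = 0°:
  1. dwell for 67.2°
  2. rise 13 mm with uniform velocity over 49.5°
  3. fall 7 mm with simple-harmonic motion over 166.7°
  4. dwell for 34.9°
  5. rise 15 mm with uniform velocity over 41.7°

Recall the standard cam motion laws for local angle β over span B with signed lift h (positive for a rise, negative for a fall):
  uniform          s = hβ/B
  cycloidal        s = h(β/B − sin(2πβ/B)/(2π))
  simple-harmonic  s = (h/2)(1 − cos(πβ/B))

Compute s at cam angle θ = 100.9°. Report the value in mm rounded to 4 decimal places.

seg 1 [0°–67.2°] dwell: s stays 0.0000
seg 2 [67.2°–116.7°] uniform, h=13: θ=100.9° here. β=33.7, B=49.5. 13·33.7/49.5 = 8.8505 → s = 8.8505

8.8505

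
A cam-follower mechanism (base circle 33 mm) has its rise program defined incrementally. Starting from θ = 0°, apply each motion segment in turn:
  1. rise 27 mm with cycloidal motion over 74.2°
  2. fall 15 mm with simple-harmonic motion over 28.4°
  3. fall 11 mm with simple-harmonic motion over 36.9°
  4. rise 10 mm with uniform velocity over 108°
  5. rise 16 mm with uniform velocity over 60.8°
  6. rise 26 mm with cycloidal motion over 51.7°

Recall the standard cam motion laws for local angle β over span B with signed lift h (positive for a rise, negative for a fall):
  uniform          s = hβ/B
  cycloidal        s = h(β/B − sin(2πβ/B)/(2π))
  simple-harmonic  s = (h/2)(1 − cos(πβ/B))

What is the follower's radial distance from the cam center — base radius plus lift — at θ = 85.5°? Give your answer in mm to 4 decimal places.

seg 1 [0°–74.2°] cycloidal, h=27: full span → s += 27 → s = 27.0000
seg 2 [74.2°–102.6°] simple-harmonic, h=-15: θ=85.5° here. β=11.3, B=28.4. -15/2·(1 − cos(π·0.3979)) = -5.1351 → s = 21.8649
radial distance = base radius + s = 33 + 21.8649 = 54.8649

54.8649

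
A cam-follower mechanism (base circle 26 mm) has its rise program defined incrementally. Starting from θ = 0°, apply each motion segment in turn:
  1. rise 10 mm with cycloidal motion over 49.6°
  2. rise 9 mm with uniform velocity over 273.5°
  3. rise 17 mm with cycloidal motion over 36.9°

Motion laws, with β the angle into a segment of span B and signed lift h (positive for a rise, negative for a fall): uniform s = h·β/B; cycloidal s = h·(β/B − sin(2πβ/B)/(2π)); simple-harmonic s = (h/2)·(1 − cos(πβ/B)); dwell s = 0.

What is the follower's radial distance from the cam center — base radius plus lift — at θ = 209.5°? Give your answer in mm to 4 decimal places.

seg 1 [0°–49.6°] cycloidal, h=10: full span → s += 10 → s = 10.0000
seg 2 [49.6°–323.1°] uniform, h=9: θ=209.5° here. β=159.9, B=273.5. 9·159.9/273.5 = 5.2618 → s = 15.2618
radial distance = base radius + s = 26 + 15.2618 = 41.2618

41.2618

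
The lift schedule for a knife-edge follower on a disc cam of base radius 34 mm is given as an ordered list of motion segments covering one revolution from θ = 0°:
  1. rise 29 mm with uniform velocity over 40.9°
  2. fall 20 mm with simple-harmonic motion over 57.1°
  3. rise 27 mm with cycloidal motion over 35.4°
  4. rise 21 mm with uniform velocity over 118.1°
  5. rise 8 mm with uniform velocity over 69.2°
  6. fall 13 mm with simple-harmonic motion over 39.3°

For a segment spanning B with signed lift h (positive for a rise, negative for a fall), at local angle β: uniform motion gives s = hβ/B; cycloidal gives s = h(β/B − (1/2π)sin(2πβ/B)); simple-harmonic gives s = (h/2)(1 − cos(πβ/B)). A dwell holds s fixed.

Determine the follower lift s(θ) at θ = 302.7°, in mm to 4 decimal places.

seg 1 [0°–40.9°] uniform, h=29: full span → s += 29 → s = 29.0000
seg 2 [40.9°–98°] simple-harmonic, h=-20: full span → s += -20 → s = 9.0000
seg 3 [98°–133.4°] cycloidal, h=27: full span → s += 27 → s = 36.0000
seg 4 [133.4°–251.5°] uniform, h=21: full span → s += 21 → s = 57.0000
seg 5 [251.5°–320.7°] uniform, h=8: θ=302.7° here. β=51.2, B=69.2. 8·51.2/69.2 = 5.9191 → s = 62.9191

62.9191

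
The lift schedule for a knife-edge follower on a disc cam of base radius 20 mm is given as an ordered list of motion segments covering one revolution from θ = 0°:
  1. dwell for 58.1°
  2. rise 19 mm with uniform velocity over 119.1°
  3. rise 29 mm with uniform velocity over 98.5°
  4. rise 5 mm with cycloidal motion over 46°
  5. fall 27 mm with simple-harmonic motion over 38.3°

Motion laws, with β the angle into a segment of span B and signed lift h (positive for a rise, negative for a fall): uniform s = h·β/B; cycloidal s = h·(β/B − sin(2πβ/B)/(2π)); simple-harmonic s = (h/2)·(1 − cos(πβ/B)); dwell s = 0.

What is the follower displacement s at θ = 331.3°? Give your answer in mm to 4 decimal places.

seg 1 [0°–58.1°] dwell: s stays 0.0000
seg 2 [58.1°–177.2°] uniform, h=19: full span → s += 19 → s = 19.0000
seg 3 [177.2°–275.7°] uniform, h=29: full span → s += 29 → s = 48.0000
seg 4 [275.7°–321.7°] cycloidal, h=5: full span → s += 5 → s = 53.0000
seg 5 [321.7°–360°] simple-harmonic, h=-27: θ=331.3° here. β=9.6, B=38.3. -27/2·(1 − cos(π·0.2507)) = -3.9737 → s = 49.0263

49.0263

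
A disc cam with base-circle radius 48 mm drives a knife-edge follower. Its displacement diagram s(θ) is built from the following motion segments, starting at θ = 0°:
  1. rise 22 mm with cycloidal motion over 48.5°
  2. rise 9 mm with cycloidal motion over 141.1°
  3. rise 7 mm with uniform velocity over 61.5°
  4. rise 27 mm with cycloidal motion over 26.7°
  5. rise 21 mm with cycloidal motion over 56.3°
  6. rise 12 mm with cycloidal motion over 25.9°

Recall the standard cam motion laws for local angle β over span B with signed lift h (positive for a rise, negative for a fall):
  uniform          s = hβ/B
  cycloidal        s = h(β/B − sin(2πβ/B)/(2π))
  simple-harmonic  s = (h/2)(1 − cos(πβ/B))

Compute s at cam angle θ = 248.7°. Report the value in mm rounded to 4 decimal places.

seg 1 [0°–48.5°] cycloidal, h=22: full span → s += 22 → s = 22.0000
seg 2 [48.5°–189.6°] cycloidal, h=9: full span → s += 9 → s = 31.0000
seg 3 [189.6°–251.1°] uniform, h=7: θ=248.7° here. β=59.1, B=61.5. 7·59.1/61.5 = 6.7268 → s = 37.7268

37.7268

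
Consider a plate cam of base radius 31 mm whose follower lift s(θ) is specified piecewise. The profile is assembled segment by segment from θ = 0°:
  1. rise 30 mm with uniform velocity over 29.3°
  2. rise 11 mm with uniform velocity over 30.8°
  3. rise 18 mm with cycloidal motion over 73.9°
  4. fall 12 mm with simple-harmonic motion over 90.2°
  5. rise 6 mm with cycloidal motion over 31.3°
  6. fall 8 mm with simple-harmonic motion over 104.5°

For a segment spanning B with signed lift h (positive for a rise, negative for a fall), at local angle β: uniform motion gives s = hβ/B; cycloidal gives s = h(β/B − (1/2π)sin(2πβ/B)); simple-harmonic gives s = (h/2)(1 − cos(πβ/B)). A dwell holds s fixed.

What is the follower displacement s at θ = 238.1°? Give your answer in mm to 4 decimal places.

seg 1 [0°–29.3°] uniform, h=30: full span → s += 30 → s = 30.0000
seg 2 [29.3°–60.1°] uniform, h=11: full span → s += 11 → s = 41.0000
seg 3 [60.1°–134°] cycloidal, h=18: full span → s += 18 → s = 59.0000
seg 4 [134°–224.2°] simple-harmonic, h=-12: full span → s += -12 → s = 47.0000
seg 5 [224.2°–255.5°] cycloidal, h=6: θ=238.1° here. β=13.9, B=31.3. 6·(0.4441 − sin(2π·0.4441)/(2π)) = 2.3359 → s = 49.3359

49.3359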